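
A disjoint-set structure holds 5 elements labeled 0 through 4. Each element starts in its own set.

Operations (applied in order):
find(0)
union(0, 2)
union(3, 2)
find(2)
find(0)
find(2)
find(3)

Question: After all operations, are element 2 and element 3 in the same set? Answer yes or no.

Step 1: find(0) -> no change; set of 0 is {0}
Step 2: union(0, 2) -> merged; set of 0 now {0, 2}
Step 3: union(3, 2) -> merged; set of 3 now {0, 2, 3}
Step 4: find(2) -> no change; set of 2 is {0, 2, 3}
Step 5: find(0) -> no change; set of 0 is {0, 2, 3}
Step 6: find(2) -> no change; set of 2 is {0, 2, 3}
Step 7: find(3) -> no change; set of 3 is {0, 2, 3}
Set of 2: {0, 2, 3}; 3 is a member.

Answer: yes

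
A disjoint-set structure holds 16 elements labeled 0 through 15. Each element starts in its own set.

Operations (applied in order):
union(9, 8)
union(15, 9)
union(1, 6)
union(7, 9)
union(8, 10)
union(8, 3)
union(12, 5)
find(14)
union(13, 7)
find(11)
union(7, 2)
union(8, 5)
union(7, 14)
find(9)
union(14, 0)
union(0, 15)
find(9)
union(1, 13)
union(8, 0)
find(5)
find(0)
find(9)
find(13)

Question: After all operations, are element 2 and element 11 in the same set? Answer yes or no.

Answer: no

Derivation:
Step 1: union(9, 8) -> merged; set of 9 now {8, 9}
Step 2: union(15, 9) -> merged; set of 15 now {8, 9, 15}
Step 3: union(1, 6) -> merged; set of 1 now {1, 6}
Step 4: union(7, 9) -> merged; set of 7 now {7, 8, 9, 15}
Step 5: union(8, 10) -> merged; set of 8 now {7, 8, 9, 10, 15}
Step 6: union(8, 3) -> merged; set of 8 now {3, 7, 8, 9, 10, 15}
Step 7: union(12, 5) -> merged; set of 12 now {5, 12}
Step 8: find(14) -> no change; set of 14 is {14}
Step 9: union(13, 7) -> merged; set of 13 now {3, 7, 8, 9, 10, 13, 15}
Step 10: find(11) -> no change; set of 11 is {11}
Step 11: union(7, 2) -> merged; set of 7 now {2, 3, 7, 8, 9, 10, 13, 15}
Step 12: union(8, 5) -> merged; set of 8 now {2, 3, 5, 7, 8, 9, 10, 12, 13, 15}
Step 13: union(7, 14) -> merged; set of 7 now {2, 3, 5, 7, 8, 9, 10, 12, 13, 14, 15}
Step 14: find(9) -> no change; set of 9 is {2, 3, 5, 7, 8, 9, 10, 12, 13, 14, 15}
Step 15: union(14, 0) -> merged; set of 14 now {0, 2, 3, 5, 7, 8, 9, 10, 12, 13, 14, 15}
Step 16: union(0, 15) -> already same set; set of 0 now {0, 2, 3, 5, 7, 8, 9, 10, 12, 13, 14, 15}
Step 17: find(9) -> no change; set of 9 is {0, 2, 3, 5, 7, 8, 9, 10, 12, 13, 14, 15}
Step 18: union(1, 13) -> merged; set of 1 now {0, 1, 2, 3, 5, 6, 7, 8, 9, 10, 12, 13, 14, 15}
Step 19: union(8, 0) -> already same set; set of 8 now {0, 1, 2, 3, 5, 6, 7, 8, 9, 10, 12, 13, 14, 15}
Step 20: find(5) -> no change; set of 5 is {0, 1, 2, 3, 5, 6, 7, 8, 9, 10, 12, 13, 14, 15}
Step 21: find(0) -> no change; set of 0 is {0, 1, 2, 3, 5, 6, 7, 8, 9, 10, 12, 13, 14, 15}
Step 22: find(9) -> no change; set of 9 is {0, 1, 2, 3, 5, 6, 7, 8, 9, 10, 12, 13, 14, 15}
Step 23: find(13) -> no change; set of 13 is {0, 1, 2, 3, 5, 6, 7, 8, 9, 10, 12, 13, 14, 15}
Set of 2: {0, 1, 2, 3, 5, 6, 7, 8, 9, 10, 12, 13, 14, 15}; 11 is not a member.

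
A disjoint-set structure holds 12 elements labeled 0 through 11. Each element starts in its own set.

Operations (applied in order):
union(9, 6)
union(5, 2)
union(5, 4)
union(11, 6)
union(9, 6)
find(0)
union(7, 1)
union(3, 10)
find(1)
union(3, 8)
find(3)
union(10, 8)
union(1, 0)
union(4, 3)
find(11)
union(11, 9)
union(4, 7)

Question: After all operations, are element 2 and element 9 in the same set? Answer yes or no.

Step 1: union(9, 6) -> merged; set of 9 now {6, 9}
Step 2: union(5, 2) -> merged; set of 5 now {2, 5}
Step 3: union(5, 4) -> merged; set of 5 now {2, 4, 5}
Step 4: union(11, 6) -> merged; set of 11 now {6, 9, 11}
Step 5: union(9, 6) -> already same set; set of 9 now {6, 9, 11}
Step 6: find(0) -> no change; set of 0 is {0}
Step 7: union(7, 1) -> merged; set of 7 now {1, 7}
Step 8: union(3, 10) -> merged; set of 3 now {3, 10}
Step 9: find(1) -> no change; set of 1 is {1, 7}
Step 10: union(3, 8) -> merged; set of 3 now {3, 8, 10}
Step 11: find(3) -> no change; set of 3 is {3, 8, 10}
Step 12: union(10, 8) -> already same set; set of 10 now {3, 8, 10}
Step 13: union(1, 0) -> merged; set of 1 now {0, 1, 7}
Step 14: union(4, 3) -> merged; set of 4 now {2, 3, 4, 5, 8, 10}
Step 15: find(11) -> no change; set of 11 is {6, 9, 11}
Step 16: union(11, 9) -> already same set; set of 11 now {6, 9, 11}
Step 17: union(4, 7) -> merged; set of 4 now {0, 1, 2, 3, 4, 5, 7, 8, 10}
Set of 2: {0, 1, 2, 3, 4, 5, 7, 8, 10}; 9 is not a member.

Answer: no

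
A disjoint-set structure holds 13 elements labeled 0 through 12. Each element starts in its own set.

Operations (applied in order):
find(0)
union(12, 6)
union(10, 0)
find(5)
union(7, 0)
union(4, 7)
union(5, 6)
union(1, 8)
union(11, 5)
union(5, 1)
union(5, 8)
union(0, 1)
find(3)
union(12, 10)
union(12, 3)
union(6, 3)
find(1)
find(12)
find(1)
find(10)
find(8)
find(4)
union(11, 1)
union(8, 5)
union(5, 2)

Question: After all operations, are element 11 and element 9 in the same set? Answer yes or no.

Answer: no

Derivation:
Step 1: find(0) -> no change; set of 0 is {0}
Step 2: union(12, 6) -> merged; set of 12 now {6, 12}
Step 3: union(10, 0) -> merged; set of 10 now {0, 10}
Step 4: find(5) -> no change; set of 5 is {5}
Step 5: union(7, 0) -> merged; set of 7 now {0, 7, 10}
Step 6: union(4, 7) -> merged; set of 4 now {0, 4, 7, 10}
Step 7: union(5, 6) -> merged; set of 5 now {5, 6, 12}
Step 8: union(1, 8) -> merged; set of 1 now {1, 8}
Step 9: union(11, 5) -> merged; set of 11 now {5, 6, 11, 12}
Step 10: union(5, 1) -> merged; set of 5 now {1, 5, 6, 8, 11, 12}
Step 11: union(5, 8) -> already same set; set of 5 now {1, 5, 6, 8, 11, 12}
Step 12: union(0, 1) -> merged; set of 0 now {0, 1, 4, 5, 6, 7, 8, 10, 11, 12}
Step 13: find(3) -> no change; set of 3 is {3}
Step 14: union(12, 10) -> already same set; set of 12 now {0, 1, 4, 5, 6, 7, 8, 10, 11, 12}
Step 15: union(12, 3) -> merged; set of 12 now {0, 1, 3, 4, 5, 6, 7, 8, 10, 11, 12}
Step 16: union(6, 3) -> already same set; set of 6 now {0, 1, 3, 4, 5, 6, 7, 8, 10, 11, 12}
Step 17: find(1) -> no change; set of 1 is {0, 1, 3, 4, 5, 6, 7, 8, 10, 11, 12}
Step 18: find(12) -> no change; set of 12 is {0, 1, 3, 4, 5, 6, 7, 8, 10, 11, 12}
Step 19: find(1) -> no change; set of 1 is {0, 1, 3, 4, 5, 6, 7, 8, 10, 11, 12}
Step 20: find(10) -> no change; set of 10 is {0, 1, 3, 4, 5, 6, 7, 8, 10, 11, 12}
Step 21: find(8) -> no change; set of 8 is {0, 1, 3, 4, 5, 6, 7, 8, 10, 11, 12}
Step 22: find(4) -> no change; set of 4 is {0, 1, 3, 4, 5, 6, 7, 8, 10, 11, 12}
Step 23: union(11, 1) -> already same set; set of 11 now {0, 1, 3, 4, 5, 6, 7, 8, 10, 11, 12}
Step 24: union(8, 5) -> already same set; set of 8 now {0, 1, 3, 4, 5, 6, 7, 8, 10, 11, 12}
Step 25: union(5, 2) -> merged; set of 5 now {0, 1, 2, 3, 4, 5, 6, 7, 8, 10, 11, 12}
Set of 11: {0, 1, 2, 3, 4, 5, 6, 7, 8, 10, 11, 12}; 9 is not a member.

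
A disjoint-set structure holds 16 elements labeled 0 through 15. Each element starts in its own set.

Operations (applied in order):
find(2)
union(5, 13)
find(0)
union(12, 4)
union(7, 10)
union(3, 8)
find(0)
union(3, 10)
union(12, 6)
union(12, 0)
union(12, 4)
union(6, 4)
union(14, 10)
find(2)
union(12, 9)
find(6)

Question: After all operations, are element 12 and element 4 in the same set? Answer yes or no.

Answer: yes

Derivation:
Step 1: find(2) -> no change; set of 2 is {2}
Step 2: union(5, 13) -> merged; set of 5 now {5, 13}
Step 3: find(0) -> no change; set of 0 is {0}
Step 4: union(12, 4) -> merged; set of 12 now {4, 12}
Step 5: union(7, 10) -> merged; set of 7 now {7, 10}
Step 6: union(3, 8) -> merged; set of 3 now {3, 8}
Step 7: find(0) -> no change; set of 0 is {0}
Step 8: union(3, 10) -> merged; set of 3 now {3, 7, 8, 10}
Step 9: union(12, 6) -> merged; set of 12 now {4, 6, 12}
Step 10: union(12, 0) -> merged; set of 12 now {0, 4, 6, 12}
Step 11: union(12, 4) -> already same set; set of 12 now {0, 4, 6, 12}
Step 12: union(6, 4) -> already same set; set of 6 now {0, 4, 6, 12}
Step 13: union(14, 10) -> merged; set of 14 now {3, 7, 8, 10, 14}
Step 14: find(2) -> no change; set of 2 is {2}
Step 15: union(12, 9) -> merged; set of 12 now {0, 4, 6, 9, 12}
Step 16: find(6) -> no change; set of 6 is {0, 4, 6, 9, 12}
Set of 12: {0, 4, 6, 9, 12}; 4 is a member.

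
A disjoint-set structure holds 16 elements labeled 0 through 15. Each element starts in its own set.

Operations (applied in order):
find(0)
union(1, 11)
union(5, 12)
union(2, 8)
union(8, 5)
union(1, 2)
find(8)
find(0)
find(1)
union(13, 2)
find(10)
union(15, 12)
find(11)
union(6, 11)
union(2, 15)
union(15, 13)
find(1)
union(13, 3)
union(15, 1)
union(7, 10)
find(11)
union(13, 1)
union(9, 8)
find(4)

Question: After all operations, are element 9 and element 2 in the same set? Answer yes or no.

Answer: yes

Derivation:
Step 1: find(0) -> no change; set of 0 is {0}
Step 2: union(1, 11) -> merged; set of 1 now {1, 11}
Step 3: union(5, 12) -> merged; set of 5 now {5, 12}
Step 4: union(2, 8) -> merged; set of 2 now {2, 8}
Step 5: union(8, 5) -> merged; set of 8 now {2, 5, 8, 12}
Step 6: union(1, 2) -> merged; set of 1 now {1, 2, 5, 8, 11, 12}
Step 7: find(8) -> no change; set of 8 is {1, 2, 5, 8, 11, 12}
Step 8: find(0) -> no change; set of 0 is {0}
Step 9: find(1) -> no change; set of 1 is {1, 2, 5, 8, 11, 12}
Step 10: union(13, 2) -> merged; set of 13 now {1, 2, 5, 8, 11, 12, 13}
Step 11: find(10) -> no change; set of 10 is {10}
Step 12: union(15, 12) -> merged; set of 15 now {1, 2, 5, 8, 11, 12, 13, 15}
Step 13: find(11) -> no change; set of 11 is {1, 2, 5, 8, 11, 12, 13, 15}
Step 14: union(6, 11) -> merged; set of 6 now {1, 2, 5, 6, 8, 11, 12, 13, 15}
Step 15: union(2, 15) -> already same set; set of 2 now {1, 2, 5, 6, 8, 11, 12, 13, 15}
Step 16: union(15, 13) -> already same set; set of 15 now {1, 2, 5, 6, 8, 11, 12, 13, 15}
Step 17: find(1) -> no change; set of 1 is {1, 2, 5, 6, 8, 11, 12, 13, 15}
Step 18: union(13, 3) -> merged; set of 13 now {1, 2, 3, 5, 6, 8, 11, 12, 13, 15}
Step 19: union(15, 1) -> already same set; set of 15 now {1, 2, 3, 5, 6, 8, 11, 12, 13, 15}
Step 20: union(7, 10) -> merged; set of 7 now {7, 10}
Step 21: find(11) -> no change; set of 11 is {1, 2, 3, 5, 6, 8, 11, 12, 13, 15}
Step 22: union(13, 1) -> already same set; set of 13 now {1, 2, 3, 5, 6, 8, 11, 12, 13, 15}
Step 23: union(9, 8) -> merged; set of 9 now {1, 2, 3, 5, 6, 8, 9, 11, 12, 13, 15}
Step 24: find(4) -> no change; set of 4 is {4}
Set of 9: {1, 2, 3, 5, 6, 8, 9, 11, 12, 13, 15}; 2 is a member.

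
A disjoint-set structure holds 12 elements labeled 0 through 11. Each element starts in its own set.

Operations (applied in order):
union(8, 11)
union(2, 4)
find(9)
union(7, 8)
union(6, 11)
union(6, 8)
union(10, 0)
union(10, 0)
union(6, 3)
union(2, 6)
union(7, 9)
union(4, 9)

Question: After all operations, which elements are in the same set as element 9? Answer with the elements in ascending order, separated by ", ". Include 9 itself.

Answer: 2, 3, 4, 6, 7, 8, 9, 11

Derivation:
Step 1: union(8, 11) -> merged; set of 8 now {8, 11}
Step 2: union(2, 4) -> merged; set of 2 now {2, 4}
Step 3: find(9) -> no change; set of 9 is {9}
Step 4: union(7, 8) -> merged; set of 7 now {7, 8, 11}
Step 5: union(6, 11) -> merged; set of 6 now {6, 7, 8, 11}
Step 6: union(6, 8) -> already same set; set of 6 now {6, 7, 8, 11}
Step 7: union(10, 0) -> merged; set of 10 now {0, 10}
Step 8: union(10, 0) -> already same set; set of 10 now {0, 10}
Step 9: union(6, 3) -> merged; set of 6 now {3, 6, 7, 8, 11}
Step 10: union(2, 6) -> merged; set of 2 now {2, 3, 4, 6, 7, 8, 11}
Step 11: union(7, 9) -> merged; set of 7 now {2, 3, 4, 6, 7, 8, 9, 11}
Step 12: union(4, 9) -> already same set; set of 4 now {2, 3, 4, 6, 7, 8, 9, 11}
Component of 9: {2, 3, 4, 6, 7, 8, 9, 11}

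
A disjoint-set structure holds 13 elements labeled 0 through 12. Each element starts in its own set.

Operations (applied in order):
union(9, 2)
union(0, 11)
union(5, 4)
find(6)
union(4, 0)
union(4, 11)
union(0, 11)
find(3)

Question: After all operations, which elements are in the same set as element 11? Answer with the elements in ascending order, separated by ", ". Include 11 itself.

Answer: 0, 4, 5, 11

Derivation:
Step 1: union(9, 2) -> merged; set of 9 now {2, 9}
Step 2: union(0, 11) -> merged; set of 0 now {0, 11}
Step 3: union(5, 4) -> merged; set of 5 now {4, 5}
Step 4: find(6) -> no change; set of 6 is {6}
Step 5: union(4, 0) -> merged; set of 4 now {0, 4, 5, 11}
Step 6: union(4, 11) -> already same set; set of 4 now {0, 4, 5, 11}
Step 7: union(0, 11) -> already same set; set of 0 now {0, 4, 5, 11}
Step 8: find(3) -> no change; set of 3 is {3}
Component of 11: {0, 4, 5, 11}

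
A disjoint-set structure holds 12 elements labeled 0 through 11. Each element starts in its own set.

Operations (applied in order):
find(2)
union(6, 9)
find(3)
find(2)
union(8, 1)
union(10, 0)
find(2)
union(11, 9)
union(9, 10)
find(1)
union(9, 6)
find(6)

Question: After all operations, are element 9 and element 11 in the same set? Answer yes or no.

Answer: yes

Derivation:
Step 1: find(2) -> no change; set of 2 is {2}
Step 2: union(6, 9) -> merged; set of 6 now {6, 9}
Step 3: find(3) -> no change; set of 3 is {3}
Step 4: find(2) -> no change; set of 2 is {2}
Step 5: union(8, 1) -> merged; set of 8 now {1, 8}
Step 6: union(10, 0) -> merged; set of 10 now {0, 10}
Step 7: find(2) -> no change; set of 2 is {2}
Step 8: union(11, 9) -> merged; set of 11 now {6, 9, 11}
Step 9: union(9, 10) -> merged; set of 9 now {0, 6, 9, 10, 11}
Step 10: find(1) -> no change; set of 1 is {1, 8}
Step 11: union(9, 6) -> already same set; set of 9 now {0, 6, 9, 10, 11}
Step 12: find(6) -> no change; set of 6 is {0, 6, 9, 10, 11}
Set of 9: {0, 6, 9, 10, 11}; 11 is a member.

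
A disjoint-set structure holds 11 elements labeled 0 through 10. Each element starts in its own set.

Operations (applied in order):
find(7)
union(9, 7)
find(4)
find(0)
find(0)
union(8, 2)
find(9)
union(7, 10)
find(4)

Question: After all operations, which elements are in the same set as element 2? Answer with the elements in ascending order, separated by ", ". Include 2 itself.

Answer: 2, 8

Derivation:
Step 1: find(7) -> no change; set of 7 is {7}
Step 2: union(9, 7) -> merged; set of 9 now {7, 9}
Step 3: find(4) -> no change; set of 4 is {4}
Step 4: find(0) -> no change; set of 0 is {0}
Step 5: find(0) -> no change; set of 0 is {0}
Step 6: union(8, 2) -> merged; set of 8 now {2, 8}
Step 7: find(9) -> no change; set of 9 is {7, 9}
Step 8: union(7, 10) -> merged; set of 7 now {7, 9, 10}
Step 9: find(4) -> no change; set of 4 is {4}
Component of 2: {2, 8}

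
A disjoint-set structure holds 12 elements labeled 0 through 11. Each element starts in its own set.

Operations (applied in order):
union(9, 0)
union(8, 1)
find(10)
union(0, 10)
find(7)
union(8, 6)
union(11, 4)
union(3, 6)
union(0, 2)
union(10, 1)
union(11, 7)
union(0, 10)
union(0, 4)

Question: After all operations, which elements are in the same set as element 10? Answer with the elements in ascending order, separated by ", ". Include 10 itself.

Answer: 0, 1, 2, 3, 4, 6, 7, 8, 9, 10, 11

Derivation:
Step 1: union(9, 0) -> merged; set of 9 now {0, 9}
Step 2: union(8, 1) -> merged; set of 8 now {1, 8}
Step 3: find(10) -> no change; set of 10 is {10}
Step 4: union(0, 10) -> merged; set of 0 now {0, 9, 10}
Step 5: find(7) -> no change; set of 7 is {7}
Step 6: union(8, 6) -> merged; set of 8 now {1, 6, 8}
Step 7: union(11, 4) -> merged; set of 11 now {4, 11}
Step 8: union(3, 6) -> merged; set of 3 now {1, 3, 6, 8}
Step 9: union(0, 2) -> merged; set of 0 now {0, 2, 9, 10}
Step 10: union(10, 1) -> merged; set of 10 now {0, 1, 2, 3, 6, 8, 9, 10}
Step 11: union(11, 7) -> merged; set of 11 now {4, 7, 11}
Step 12: union(0, 10) -> already same set; set of 0 now {0, 1, 2, 3, 6, 8, 9, 10}
Step 13: union(0, 4) -> merged; set of 0 now {0, 1, 2, 3, 4, 6, 7, 8, 9, 10, 11}
Component of 10: {0, 1, 2, 3, 4, 6, 7, 8, 9, 10, 11}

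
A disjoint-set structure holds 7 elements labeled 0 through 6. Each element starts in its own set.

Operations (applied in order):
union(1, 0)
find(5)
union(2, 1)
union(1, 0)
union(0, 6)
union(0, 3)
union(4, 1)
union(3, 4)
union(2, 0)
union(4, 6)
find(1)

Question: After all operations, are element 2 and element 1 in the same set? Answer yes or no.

Step 1: union(1, 0) -> merged; set of 1 now {0, 1}
Step 2: find(5) -> no change; set of 5 is {5}
Step 3: union(2, 1) -> merged; set of 2 now {0, 1, 2}
Step 4: union(1, 0) -> already same set; set of 1 now {0, 1, 2}
Step 5: union(0, 6) -> merged; set of 0 now {0, 1, 2, 6}
Step 6: union(0, 3) -> merged; set of 0 now {0, 1, 2, 3, 6}
Step 7: union(4, 1) -> merged; set of 4 now {0, 1, 2, 3, 4, 6}
Step 8: union(3, 4) -> already same set; set of 3 now {0, 1, 2, 3, 4, 6}
Step 9: union(2, 0) -> already same set; set of 2 now {0, 1, 2, 3, 4, 6}
Step 10: union(4, 6) -> already same set; set of 4 now {0, 1, 2, 3, 4, 6}
Step 11: find(1) -> no change; set of 1 is {0, 1, 2, 3, 4, 6}
Set of 2: {0, 1, 2, 3, 4, 6}; 1 is a member.

Answer: yes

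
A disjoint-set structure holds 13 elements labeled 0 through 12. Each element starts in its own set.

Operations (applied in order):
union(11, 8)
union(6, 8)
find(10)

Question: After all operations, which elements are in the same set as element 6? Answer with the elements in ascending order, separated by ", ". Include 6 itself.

Answer: 6, 8, 11

Derivation:
Step 1: union(11, 8) -> merged; set of 11 now {8, 11}
Step 2: union(6, 8) -> merged; set of 6 now {6, 8, 11}
Step 3: find(10) -> no change; set of 10 is {10}
Component of 6: {6, 8, 11}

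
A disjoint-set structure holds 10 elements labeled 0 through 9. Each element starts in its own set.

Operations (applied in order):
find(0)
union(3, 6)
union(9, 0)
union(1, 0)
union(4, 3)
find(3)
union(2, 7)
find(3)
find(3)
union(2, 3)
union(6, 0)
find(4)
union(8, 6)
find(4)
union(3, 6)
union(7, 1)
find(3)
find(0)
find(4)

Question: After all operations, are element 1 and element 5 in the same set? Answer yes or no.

Step 1: find(0) -> no change; set of 0 is {0}
Step 2: union(3, 6) -> merged; set of 3 now {3, 6}
Step 3: union(9, 0) -> merged; set of 9 now {0, 9}
Step 4: union(1, 0) -> merged; set of 1 now {0, 1, 9}
Step 5: union(4, 3) -> merged; set of 4 now {3, 4, 6}
Step 6: find(3) -> no change; set of 3 is {3, 4, 6}
Step 7: union(2, 7) -> merged; set of 2 now {2, 7}
Step 8: find(3) -> no change; set of 3 is {3, 4, 6}
Step 9: find(3) -> no change; set of 3 is {3, 4, 6}
Step 10: union(2, 3) -> merged; set of 2 now {2, 3, 4, 6, 7}
Step 11: union(6, 0) -> merged; set of 6 now {0, 1, 2, 3, 4, 6, 7, 9}
Step 12: find(4) -> no change; set of 4 is {0, 1, 2, 3, 4, 6, 7, 9}
Step 13: union(8, 6) -> merged; set of 8 now {0, 1, 2, 3, 4, 6, 7, 8, 9}
Step 14: find(4) -> no change; set of 4 is {0, 1, 2, 3, 4, 6, 7, 8, 9}
Step 15: union(3, 6) -> already same set; set of 3 now {0, 1, 2, 3, 4, 6, 7, 8, 9}
Step 16: union(7, 1) -> already same set; set of 7 now {0, 1, 2, 3, 4, 6, 7, 8, 9}
Step 17: find(3) -> no change; set of 3 is {0, 1, 2, 3, 4, 6, 7, 8, 9}
Step 18: find(0) -> no change; set of 0 is {0, 1, 2, 3, 4, 6, 7, 8, 9}
Step 19: find(4) -> no change; set of 4 is {0, 1, 2, 3, 4, 6, 7, 8, 9}
Set of 1: {0, 1, 2, 3, 4, 6, 7, 8, 9}; 5 is not a member.

Answer: no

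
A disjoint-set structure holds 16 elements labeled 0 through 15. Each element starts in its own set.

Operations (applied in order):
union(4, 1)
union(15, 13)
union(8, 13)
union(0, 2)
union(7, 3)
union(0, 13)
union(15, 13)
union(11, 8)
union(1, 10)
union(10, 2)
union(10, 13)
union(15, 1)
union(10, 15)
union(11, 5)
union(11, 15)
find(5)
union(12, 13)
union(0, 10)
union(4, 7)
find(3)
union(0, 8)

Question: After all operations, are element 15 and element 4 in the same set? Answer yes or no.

Answer: yes

Derivation:
Step 1: union(4, 1) -> merged; set of 4 now {1, 4}
Step 2: union(15, 13) -> merged; set of 15 now {13, 15}
Step 3: union(8, 13) -> merged; set of 8 now {8, 13, 15}
Step 4: union(0, 2) -> merged; set of 0 now {0, 2}
Step 5: union(7, 3) -> merged; set of 7 now {3, 7}
Step 6: union(0, 13) -> merged; set of 0 now {0, 2, 8, 13, 15}
Step 7: union(15, 13) -> already same set; set of 15 now {0, 2, 8, 13, 15}
Step 8: union(11, 8) -> merged; set of 11 now {0, 2, 8, 11, 13, 15}
Step 9: union(1, 10) -> merged; set of 1 now {1, 4, 10}
Step 10: union(10, 2) -> merged; set of 10 now {0, 1, 2, 4, 8, 10, 11, 13, 15}
Step 11: union(10, 13) -> already same set; set of 10 now {0, 1, 2, 4, 8, 10, 11, 13, 15}
Step 12: union(15, 1) -> already same set; set of 15 now {0, 1, 2, 4, 8, 10, 11, 13, 15}
Step 13: union(10, 15) -> already same set; set of 10 now {0, 1, 2, 4, 8, 10, 11, 13, 15}
Step 14: union(11, 5) -> merged; set of 11 now {0, 1, 2, 4, 5, 8, 10, 11, 13, 15}
Step 15: union(11, 15) -> already same set; set of 11 now {0, 1, 2, 4, 5, 8, 10, 11, 13, 15}
Step 16: find(5) -> no change; set of 5 is {0, 1, 2, 4, 5, 8, 10, 11, 13, 15}
Step 17: union(12, 13) -> merged; set of 12 now {0, 1, 2, 4, 5, 8, 10, 11, 12, 13, 15}
Step 18: union(0, 10) -> already same set; set of 0 now {0, 1, 2, 4, 5, 8, 10, 11, 12, 13, 15}
Step 19: union(4, 7) -> merged; set of 4 now {0, 1, 2, 3, 4, 5, 7, 8, 10, 11, 12, 13, 15}
Step 20: find(3) -> no change; set of 3 is {0, 1, 2, 3, 4, 5, 7, 8, 10, 11, 12, 13, 15}
Step 21: union(0, 8) -> already same set; set of 0 now {0, 1, 2, 3, 4, 5, 7, 8, 10, 11, 12, 13, 15}
Set of 15: {0, 1, 2, 3, 4, 5, 7, 8, 10, 11, 12, 13, 15}; 4 is a member.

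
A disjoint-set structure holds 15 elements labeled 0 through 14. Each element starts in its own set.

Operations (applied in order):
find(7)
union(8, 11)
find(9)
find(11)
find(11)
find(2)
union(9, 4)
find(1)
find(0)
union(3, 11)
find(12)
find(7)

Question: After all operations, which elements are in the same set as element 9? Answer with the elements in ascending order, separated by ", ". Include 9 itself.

Answer: 4, 9

Derivation:
Step 1: find(7) -> no change; set of 7 is {7}
Step 2: union(8, 11) -> merged; set of 8 now {8, 11}
Step 3: find(9) -> no change; set of 9 is {9}
Step 4: find(11) -> no change; set of 11 is {8, 11}
Step 5: find(11) -> no change; set of 11 is {8, 11}
Step 6: find(2) -> no change; set of 2 is {2}
Step 7: union(9, 4) -> merged; set of 9 now {4, 9}
Step 8: find(1) -> no change; set of 1 is {1}
Step 9: find(0) -> no change; set of 0 is {0}
Step 10: union(3, 11) -> merged; set of 3 now {3, 8, 11}
Step 11: find(12) -> no change; set of 12 is {12}
Step 12: find(7) -> no change; set of 7 is {7}
Component of 9: {4, 9}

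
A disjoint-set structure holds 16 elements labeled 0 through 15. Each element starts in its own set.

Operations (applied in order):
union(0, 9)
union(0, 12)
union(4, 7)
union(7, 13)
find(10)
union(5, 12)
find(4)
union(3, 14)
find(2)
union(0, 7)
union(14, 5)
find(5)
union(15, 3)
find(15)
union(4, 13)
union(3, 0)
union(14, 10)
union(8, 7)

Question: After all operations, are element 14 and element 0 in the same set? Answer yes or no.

Answer: yes

Derivation:
Step 1: union(0, 9) -> merged; set of 0 now {0, 9}
Step 2: union(0, 12) -> merged; set of 0 now {0, 9, 12}
Step 3: union(4, 7) -> merged; set of 4 now {4, 7}
Step 4: union(7, 13) -> merged; set of 7 now {4, 7, 13}
Step 5: find(10) -> no change; set of 10 is {10}
Step 6: union(5, 12) -> merged; set of 5 now {0, 5, 9, 12}
Step 7: find(4) -> no change; set of 4 is {4, 7, 13}
Step 8: union(3, 14) -> merged; set of 3 now {3, 14}
Step 9: find(2) -> no change; set of 2 is {2}
Step 10: union(0, 7) -> merged; set of 0 now {0, 4, 5, 7, 9, 12, 13}
Step 11: union(14, 5) -> merged; set of 14 now {0, 3, 4, 5, 7, 9, 12, 13, 14}
Step 12: find(5) -> no change; set of 5 is {0, 3, 4, 5, 7, 9, 12, 13, 14}
Step 13: union(15, 3) -> merged; set of 15 now {0, 3, 4, 5, 7, 9, 12, 13, 14, 15}
Step 14: find(15) -> no change; set of 15 is {0, 3, 4, 5, 7, 9, 12, 13, 14, 15}
Step 15: union(4, 13) -> already same set; set of 4 now {0, 3, 4, 5, 7, 9, 12, 13, 14, 15}
Step 16: union(3, 0) -> already same set; set of 3 now {0, 3, 4, 5, 7, 9, 12, 13, 14, 15}
Step 17: union(14, 10) -> merged; set of 14 now {0, 3, 4, 5, 7, 9, 10, 12, 13, 14, 15}
Step 18: union(8, 7) -> merged; set of 8 now {0, 3, 4, 5, 7, 8, 9, 10, 12, 13, 14, 15}
Set of 14: {0, 3, 4, 5, 7, 8, 9, 10, 12, 13, 14, 15}; 0 is a member.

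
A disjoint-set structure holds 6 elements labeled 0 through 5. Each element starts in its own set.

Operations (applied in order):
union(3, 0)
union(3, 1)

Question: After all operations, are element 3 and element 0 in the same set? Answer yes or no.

Answer: yes

Derivation:
Step 1: union(3, 0) -> merged; set of 3 now {0, 3}
Step 2: union(3, 1) -> merged; set of 3 now {0, 1, 3}
Set of 3: {0, 1, 3}; 0 is a member.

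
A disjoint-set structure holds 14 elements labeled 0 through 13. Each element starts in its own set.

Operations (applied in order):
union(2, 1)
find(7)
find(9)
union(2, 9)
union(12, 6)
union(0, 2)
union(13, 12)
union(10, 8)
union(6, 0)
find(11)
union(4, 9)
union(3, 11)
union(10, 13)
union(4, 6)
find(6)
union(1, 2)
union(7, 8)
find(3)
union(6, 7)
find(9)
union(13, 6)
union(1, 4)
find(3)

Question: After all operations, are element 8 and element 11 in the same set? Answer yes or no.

Step 1: union(2, 1) -> merged; set of 2 now {1, 2}
Step 2: find(7) -> no change; set of 7 is {7}
Step 3: find(9) -> no change; set of 9 is {9}
Step 4: union(2, 9) -> merged; set of 2 now {1, 2, 9}
Step 5: union(12, 6) -> merged; set of 12 now {6, 12}
Step 6: union(0, 2) -> merged; set of 0 now {0, 1, 2, 9}
Step 7: union(13, 12) -> merged; set of 13 now {6, 12, 13}
Step 8: union(10, 8) -> merged; set of 10 now {8, 10}
Step 9: union(6, 0) -> merged; set of 6 now {0, 1, 2, 6, 9, 12, 13}
Step 10: find(11) -> no change; set of 11 is {11}
Step 11: union(4, 9) -> merged; set of 4 now {0, 1, 2, 4, 6, 9, 12, 13}
Step 12: union(3, 11) -> merged; set of 3 now {3, 11}
Step 13: union(10, 13) -> merged; set of 10 now {0, 1, 2, 4, 6, 8, 9, 10, 12, 13}
Step 14: union(4, 6) -> already same set; set of 4 now {0, 1, 2, 4, 6, 8, 9, 10, 12, 13}
Step 15: find(6) -> no change; set of 6 is {0, 1, 2, 4, 6, 8, 9, 10, 12, 13}
Step 16: union(1, 2) -> already same set; set of 1 now {0, 1, 2, 4, 6, 8, 9, 10, 12, 13}
Step 17: union(7, 8) -> merged; set of 7 now {0, 1, 2, 4, 6, 7, 8, 9, 10, 12, 13}
Step 18: find(3) -> no change; set of 3 is {3, 11}
Step 19: union(6, 7) -> already same set; set of 6 now {0, 1, 2, 4, 6, 7, 8, 9, 10, 12, 13}
Step 20: find(9) -> no change; set of 9 is {0, 1, 2, 4, 6, 7, 8, 9, 10, 12, 13}
Step 21: union(13, 6) -> already same set; set of 13 now {0, 1, 2, 4, 6, 7, 8, 9, 10, 12, 13}
Step 22: union(1, 4) -> already same set; set of 1 now {0, 1, 2, 4, 6, 7, 8, 9, 10, 12, 13}
Step 23: find(3) -> no change; set of 3 is {3, 11}
Set of 8: {0, 1, 2, 4, 6, 7, 8, 9, 10, 12, 13}; 11 is not a member.

Answer: no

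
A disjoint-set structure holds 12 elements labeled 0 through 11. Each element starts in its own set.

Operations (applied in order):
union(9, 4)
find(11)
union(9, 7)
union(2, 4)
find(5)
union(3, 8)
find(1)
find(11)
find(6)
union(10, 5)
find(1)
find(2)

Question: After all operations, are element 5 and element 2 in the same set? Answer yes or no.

Step 1: union(9, 4) -> merged; set of 9 now {4, 9}
Step 2: find(11) -> no change; set of 11 is {11}
Step 3: union(9, 7) -> merged; set of 9 now {4, 7, 9}
Step 4: union(2, 4) -> merged; set of 2 now {2, 4, 7, 9}
Step 5: find(5) -> no change; set of 5 is {5}
Step 6: union(3, 8) -> merged; set of 3 now {3, 8}
Step 7: find(1) -> no change; set of 1 is {1}
Step 8: find(11) -> no change; set of 11 is {11}
Step 9: find(6) -> no change; set of 6 is {6}
Step 10: union(10, 5) -> merged; set of 10 now {5, 10}
Step 11: find(1) -> no change; set of 1 is {1}
Step 12: find(2) -> no change; set of 2 is {2, 4, 7, 9}
Set of 5: {5, 10}; 2 is not a member.

Answer: no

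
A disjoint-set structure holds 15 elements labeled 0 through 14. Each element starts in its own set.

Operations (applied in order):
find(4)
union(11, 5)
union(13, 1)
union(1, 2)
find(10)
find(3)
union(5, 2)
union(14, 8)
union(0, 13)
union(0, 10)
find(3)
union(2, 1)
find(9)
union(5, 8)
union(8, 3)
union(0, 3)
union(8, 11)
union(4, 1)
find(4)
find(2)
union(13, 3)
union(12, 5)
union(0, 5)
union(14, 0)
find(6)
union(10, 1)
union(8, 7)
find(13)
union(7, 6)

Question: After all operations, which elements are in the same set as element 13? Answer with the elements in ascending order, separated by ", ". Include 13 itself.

Step 1: find(4) -> no change; set of 4 is {4}
Step 2: union(11, 5) -> merged; set of 11 now {5, 11}
Step 3: union(13, 1) -> merged; set of 13 now {1, 13}
Step 4: union(1, 2) -> merged; set of 1 now {1, 2, 13}
Step 5: find(10) -> no change; set of 10 is {10}
Step 6: find(3) -> no change; set of 3 is {3}
Step 7: union(5, 2) -> merged; set of 5 now {1, 2, 5, 11, 13}
Step 8: union(14, 8) -> merged; set of 14 now {8, 14}
Step 9: union(0, 13) -> merged; set of 0 now {0, 1, 2, 5, 11, 13}
Step 10: union(0, 10) -> merged; set of 0 now {0, 1, 2, 5, 10, 11, 13}
Step 11: find(3) -> no change; set of 3 is {3}
Step 12: union(2, 1) -> already same set; set of 2 now {0, 1, 2, 5, 10, 11, 13}
Step 13: find(9) -> no change; set of 9 is {9}
Step 14: union(5, 8) -> merged; set of 5 now {0, 1, 2, 5, 8, 10, 11, 13, 14}
Step 15: union(8, 3) -> merged; set of 8 now {0, 1, 2, 3, 5, 8, 10, 11, 13, 14}
Step 16: union(0, 3) -> already same set; set of 0 now {0, 1, 2, 3, 5, 8, 10, 11, 13, 14}
Step 17: union(8, 11) -> already same set; set of 8 now {0, 1, 2, 3, 5, 8, 10, 11, 13, 14}
Step 18: union(4, 1) -> merged; set of 4 now {0, 1, 2, 3, 4, 5, 8, 10, 11, 13, 14}
Step 19: find(4) -> no change; set of 4 is {0, 1, 2, 3, 4, 5, 8, 10, 11, 13, 14}
Step 20: find(2) -> no change; set of 2 is {0, 1, 2, 3, 4, 5, 8, 10, 11, 13, 14}
Step 21: union(13, 3) -> already same set; set of 13 now {0, 1, 2, 3, 4, 5, 8, 10, 11, 13, 14}
Step 22: union(12, 5) -> merged; set of 12 now {0, 1, 2, 3, 4, 5, 8, 10, 11, 12, 13, 14}
Step 23: union(0, 5) -> already same set; set of 0 now {0, 1, 2, 3, 4, 5, 8, 10, 11, 12, 13, 14}
Step 24: union(14, 0) -> already same set; set of 14 now {0, 1, 2, 3, 4, 5, 8, 10, 11, 12, 13, 14}
Step 25: find(6) -> no change; set of 6 is {6}
Step 26: union(10, 1) -> already same set; set of 10 now {0, 1, 2, 3, 4, 5, 8, 10, 11, 12, 13, 14}
Step 27: union(8, 7) -> merged; set of 8 now {0, 1, 2, 3, 4, 5, 7, 8, 10, 11, 12, 13, 14}
Step 28: find(13) -> no change; set of 13 is {0, 1, 2, 3, 4, 5, 7, 8, 10, 11, 12, 13, 14}
Step 29: union(7, 6) -> merged; set of 7 now {0, 1, 2, 3, 4, 5, 6, 7, 8, 10, 11, 12, 13, 14}
Component of 13: {0, 1, 2, 3, 4, 5, 6, 7, 8, 10, 11, 12, 13, 14}

Answer: 0, 1, 2, 3, 4, 5, 6, 7, 8, 10, 11, 12, 13, 14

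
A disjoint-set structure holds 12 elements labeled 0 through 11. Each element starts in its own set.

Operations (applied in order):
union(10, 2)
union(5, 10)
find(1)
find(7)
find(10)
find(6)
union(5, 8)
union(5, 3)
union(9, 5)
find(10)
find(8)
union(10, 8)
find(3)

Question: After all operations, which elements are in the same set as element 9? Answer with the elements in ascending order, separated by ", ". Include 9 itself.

Step 1: union(10, 2) -> merged; set of 10 now {2, 10}
Step 2: union(5, 10) -> merged; set of 5 now {2, 5, 10}
Step 3: find(1) -> no change; set of 1 is {1}
Step 4: find(7) -> no change; set of 7 is {7}
Step 5: find(10) -> no change; set of 10 is {2, 5, 10}
Step 6: find(6) -> no change; set of 6 is {6}
Step 7: union(5, 8) -> merged; set of 5 now {2, 5, 8, 10}
Step 8: union(5, 3) -> merged; set of 5 now {2, 3, 5, 8, 10}
Step 9: union(9, 5) -> merged; set of 9 now {2, 3, 5, 8, 9, 10}
Step 10: find(10) -> no change; set of 10 is {2, 3, 5, 8, 9, 10}
Step 11: find(8) -> no change; set of 8 is {2, 3, 5, 8, 9, 10}
Step 12: union(10, 8) -> already same set; set of 10 now {2, 3, 5, 8, 9, 10}
Step 13: find(3) -> no change; set of 3 is {2, 3, 5, 8, 9, 10}
Component of 9: {2, 3, 5, 8, 9, 10}

Answer: 2, 3, 5, 8, 9, 10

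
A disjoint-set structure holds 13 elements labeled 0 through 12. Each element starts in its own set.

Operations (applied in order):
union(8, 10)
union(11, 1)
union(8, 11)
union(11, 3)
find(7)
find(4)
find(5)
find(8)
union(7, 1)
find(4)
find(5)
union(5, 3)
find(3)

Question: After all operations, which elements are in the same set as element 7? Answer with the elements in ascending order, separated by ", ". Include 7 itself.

Answer: 1, 3, 5, 7, 8, 10, 11

Derivation:
Step 1: union(8, 10) -> merged; set of 8 now {8, 10}
Step 2: union(11, 1) -> merged; set of 11 now {1, 11}
Step 3: union(8, 11) -> merged; set of 8 now {1, 8, 10, 11}
Step 4: union(11, 3) -> merged; set of 11 now {1, 3, 8, 10, 11}
Step 5: find(7) -> no change; set of 7 is {7}
Step 6: find(4) -> no change; set of 4 is {4}
Step 7: find(5) -> no change; set of 5 is {5}
Step 8: find(8) -> no change; set of 8 is {1, 3, 8, 10, 11}
Step 9: union(7, 1) -> merged; set of 7 now {1, 3, 7, 8, 10, 11}
Step 10: find(4) -> no change; set of 4 is {4}
Step 11: find(5) -> no change; set of 5 is {5}
Step 12: union(5, 3) -> merged; set of 5 now {1, 3, 5, 7, 8, 10, 11}
Step 13: find(3) -> no change; set of 3 is {1, 3, 5, 7, 8, 10, 11}
Component of 7: {1, 3, 5, 7, 8, 10, 11}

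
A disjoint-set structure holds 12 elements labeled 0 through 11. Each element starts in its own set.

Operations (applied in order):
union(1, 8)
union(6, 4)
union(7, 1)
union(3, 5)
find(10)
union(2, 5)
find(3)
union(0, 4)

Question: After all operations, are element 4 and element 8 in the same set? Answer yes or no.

Step 1: union(1, 8) -> merged; set of 1 now {1, 8}
Step 2: union(6, 4) -> merged; set of 6 now {4, 6}
Step 3: union(7, 1) -> merged; set of 7 now {1, 7, 8}
Step 4: union(3, 5) -> merged; set of 3 now {3, 5}
Step 5: find(10) -> no change; set of 10 is {10}
Step 6: union(2, 5) -> merged; set of 2 now {2, 3, 5}
Step 7: find(3) -> no change; set of 3 is {2, 3, 5}
Step 8: union(0, 4) -> merged; set of 0 now {0, 4, 6}
Set of 4: {0, 4, 6}; 8 is not a member.

Answer: no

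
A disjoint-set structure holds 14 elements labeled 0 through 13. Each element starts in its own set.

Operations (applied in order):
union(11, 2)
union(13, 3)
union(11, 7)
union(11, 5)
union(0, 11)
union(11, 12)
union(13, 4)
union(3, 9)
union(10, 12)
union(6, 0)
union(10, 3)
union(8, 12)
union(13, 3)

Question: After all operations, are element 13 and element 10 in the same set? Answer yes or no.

Answer: yes

Derivation:
Step 1: union(11, 2) -> merged; set of 11 now {2, 11}
Step 2: union(13, 3) -> merged; set of 13 now {3, 13}
Step 3: union(11, 7) -> merged; set of 11 now {2, 7, 11}
Step 4: union(11, 5) -> merged; set of 11 now {2, 5, 7, 11}
Step 5: union(0, 11) -> merged; set of 0 now {0, 2, 5, 7, 11}
Step 6: union(11, 12) -> merged; set of 11 now {0, 2, 5, 7, 11, 12}
Step 7: union(13, 4) -> merged; set of 13 now {3, 4, 13}
Step 8: union(3, 9) -> merged; set of 3 now {3, 4, 9, 13}
Step 9: union(10, 12) -> merged; set of 10 now {0, 2, 5, 7, 10, 11, 12}
Step 10: union(6, 0) -> merged; set of 6 now {0, 2, 5, 6, 7, 10, 11, 12}
Step 11: union(10, 3) -> merged; set of 10 now {0, 2, 3, 4, 5, 6, 7, 9, 10, 11, 12, 13}
Step 12: union(8, 12) -> merged; set of 8 now {0, 2, 3, 4, 5, 6, 7, 8, 9, 10, 11, 12, 13}
Step 13: union(13, 3) -> already same set; set of 13 now {0, 2, 3, 4, 5, 6, 7, 8, 9, 10, 11, 12, 13}
Set of 13: {0, 2, 3, 4, 5, 6, 7, 8, 9, 10, 11, 12, 13}; 10 is a member.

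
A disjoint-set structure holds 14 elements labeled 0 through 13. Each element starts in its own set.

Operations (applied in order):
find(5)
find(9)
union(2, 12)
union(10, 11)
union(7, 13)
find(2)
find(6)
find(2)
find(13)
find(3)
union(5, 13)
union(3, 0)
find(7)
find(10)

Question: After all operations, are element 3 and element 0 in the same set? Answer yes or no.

Answer: yes

Derivation:
Step 1: find(5) -> no change; set of 5 is {5}
Step 2: find(9) -> no change; set of 9 is {9}
Step 3: union(2, 12) -> merged; set of 2 now {2, 12}
Step 4: union(10, 11) -> merged; set of 10 now {10, 11}
Step 5: union(7, 13) -> merged; set of 7 now {7, 13}
Step 6: find(2) -> no change; set of 2 is {2, 12}
Step 7: find(6) -> no change; set of 6 is {6}
Step 8: find(2) -> no change; set of 2 is {2, 12}
Step 9: find(13) -> no change; set of 13 is {7, 13}
Step 10: find(3) -> no change; set of 3 is {3}
Step 11: union(5, 13) -> merged; set of 5 now {5, 7, 13}
Step 12: union(3, 0) -> merged; set of 3 now {0, 3}
Step 13: find(7) -> no change; set of 7 is {5, 7, 13}
Step 14: find(10) -> no change; set of 10 is {10, 11}
Set of 3: {0, 3}; 0 is a member.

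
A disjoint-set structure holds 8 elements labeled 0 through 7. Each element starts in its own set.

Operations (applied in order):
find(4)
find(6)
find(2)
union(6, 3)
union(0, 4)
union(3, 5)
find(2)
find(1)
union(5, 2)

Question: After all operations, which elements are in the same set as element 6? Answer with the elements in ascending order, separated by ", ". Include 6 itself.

Step 1: find(4) -> no change; set of 4 is {4}
Step 2: find(6) -> no change; set of 6 is {6}
Step 3: find(2) -> no change; set of 2 is {2}
Step 4: union(6, 3) -> merged; set of 6 now {3, 6}
Step 5: union(0, 4) -> merged; set of 0 now {0, 4}
Step 6: union(3, 5) -> merged; set of 3 now {3, 5, 6}
Step 7: find(2) -> no change; set of 2 is {2}
Step 8: find(1) -> no change; set of 1 is {1}
Step 9: union(5, 2) -> merged; set of 5 now {2, 3, 5, 6}
Component of 6: {2, 3, 5, 6}

Answer: 2, 3, 5, 6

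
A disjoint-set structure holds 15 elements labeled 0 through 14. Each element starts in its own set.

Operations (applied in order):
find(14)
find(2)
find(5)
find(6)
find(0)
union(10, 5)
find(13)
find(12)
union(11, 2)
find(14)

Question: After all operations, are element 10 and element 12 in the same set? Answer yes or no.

Step 1: find(14) -> no change; set of 14 is {14}
Step 2: find(2) -> no change; set of 2 is {2}
Step 3: find(5) -> no change; set of 5 is {5}
Step 4: find(6) -> no change; set of 6 is {6}
Step 5: find(0) -> no change; set of 0 is {0}
Step 6: union(10, 5) -> merged; set of 10 now {5, 10}
Step 7: find(13) -> no change; set of 13 is {13}
Step 8: find(12) -> no change; set of 12 is {12}
Step 9: union(11, 2) -> merged; set of 11 now {2, 11}
Step 10: find(14) -> no change; set of 14 is {14}
Set of 10: {5, 10}; 12 is not a member.

Answer: no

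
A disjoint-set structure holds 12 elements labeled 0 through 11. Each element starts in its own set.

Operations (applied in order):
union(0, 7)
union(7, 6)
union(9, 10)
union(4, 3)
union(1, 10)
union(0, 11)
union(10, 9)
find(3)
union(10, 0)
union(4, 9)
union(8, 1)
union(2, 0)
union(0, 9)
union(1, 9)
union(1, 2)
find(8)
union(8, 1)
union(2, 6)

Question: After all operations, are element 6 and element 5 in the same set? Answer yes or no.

Step 1: union(0, 7) -> merged; set of 0 now {0, 7}
Step 2: union(7, 6) -> merged; set of 7 now {0, 6, 7}
Step 3: union(9, 10) -> merged; set of 9 now {9, 10}
Step 4: union(4, 3) -> merged; set of 4 now {3, 4}
Step 5: union(1, 10) -> merged; set of 1 now {1, 9, 10}
Step 6: union(0, 11) -> merged; set of 0 now {0, 6, 7, 11}
Step 7: union(10, 9) -> already same set; set of 10 now {1, 9, 10}
Step 8: find(3) -> no change; set of 3 is {3, 4}
Step 9: union(10, 0) -> merged; set of 10 now {0, 1, 6, 7, 9, 10, 11}
Step 10: union(4, 9) -> merged; set of 4 now {0, 1, 3, 4, 6, 7, 9, 10, 11}
Step 11: union(8, 1) -> merged; set of 8 now {0, 1, 3, 4, 6, 7, 8, 9, 10, 11}
Step 12: union(2, 0) -> merged; set of 2 now {0, 1, 2, 3, 4, 6, 7, 8, 9, 10, 11}
Step 13: union(0, 9) -> already same set; set of 0 now {0, 1, 2, 3, 4, 6, 7, 8, 9, 10, 11}
Step 14: union(1, 9) -> already same set; set of 1 now {0, 1, 2, 3, 4, 6, 7, 8, 9, 10, 11}
Step 15: union(1, 2) -> already same set; set of 1 now {0, 1, 2, 3, 4, 6, 7, 8, 9, 10, 11}
Step 16: find(8) -> no change; set of 8 is {0, 1, 2, 3, 4, 6, 7, 8, 9, 10, 11}
Step 17: union(8, 1) -> already same set; set of 8 now {0, 1, 2, 3, 4, 6, 7, 8, 9, 10, 11}
Step 18: union(2, 6) -> already same set; set of 2 now {0, 1, 2, 3, 4, 6, 7, 8, 9, 10, 11}
Set of 6: {0, 1, 2, 3, 4, 6, 7, 8, 9, 10, 11}; 5 is not a member.

Answer: no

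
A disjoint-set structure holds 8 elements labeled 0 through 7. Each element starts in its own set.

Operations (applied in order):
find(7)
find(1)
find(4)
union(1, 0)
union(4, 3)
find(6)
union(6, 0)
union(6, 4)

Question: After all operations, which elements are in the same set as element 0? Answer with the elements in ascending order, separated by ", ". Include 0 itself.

Step 1: find(7) -> no change; set of 7 is {7}
Step 2: find(1) -> no change; set of 1 is {1}
Step 3: find(4) -> no change; set of 4 is {4}
Step 4: union(1, 0) -> merged; set of 1 now {0, 1}
Step 5: union(4, 3) -> merged; set of 4 now {3, 4}
Step 6: find(6) -> no change; set of 6 is {6}
Step 7: union(6, 0) -> merged; set of 6 now {0, 1, 6}
Step 8: union(6, 4) -> merged; set of 6 now {0, 1, 3, 4, 6}
Component of 0: {0, 1, 3, 4, 6}

Answer: 0, 1, 3, 4, 6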